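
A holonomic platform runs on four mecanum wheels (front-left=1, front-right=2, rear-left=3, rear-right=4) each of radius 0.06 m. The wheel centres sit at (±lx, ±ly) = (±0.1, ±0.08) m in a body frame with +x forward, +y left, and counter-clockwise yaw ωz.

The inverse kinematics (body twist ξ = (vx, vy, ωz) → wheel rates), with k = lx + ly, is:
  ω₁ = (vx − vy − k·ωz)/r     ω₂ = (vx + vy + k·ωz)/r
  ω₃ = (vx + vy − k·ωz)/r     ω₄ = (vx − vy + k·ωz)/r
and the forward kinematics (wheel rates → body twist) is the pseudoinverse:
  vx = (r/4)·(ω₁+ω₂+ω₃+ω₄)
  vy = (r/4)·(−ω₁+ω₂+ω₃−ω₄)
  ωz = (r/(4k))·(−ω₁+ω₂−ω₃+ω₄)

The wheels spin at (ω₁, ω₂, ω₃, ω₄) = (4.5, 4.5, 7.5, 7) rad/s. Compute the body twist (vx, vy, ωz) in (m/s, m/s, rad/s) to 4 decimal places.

k = lx + ly = 0.1 + 0.08 = 0.1800
ω₁+ω₂+ω₃+ω₄ = 23.5000  →  vx = (0.06/4)·23.5000 = 0.3525
−ω₁+ω₂+ω₃−ω₄ = 0.5000  →  vy = (0.06/4)·0.5000 = 0.0075
−ω₁+ω₂−ω₃+ω₄ = -0.5000  →  ωz = (0.06/0.7200)·-0.5000 = -0.0417

(0.3525, 0.0075, -0.0417)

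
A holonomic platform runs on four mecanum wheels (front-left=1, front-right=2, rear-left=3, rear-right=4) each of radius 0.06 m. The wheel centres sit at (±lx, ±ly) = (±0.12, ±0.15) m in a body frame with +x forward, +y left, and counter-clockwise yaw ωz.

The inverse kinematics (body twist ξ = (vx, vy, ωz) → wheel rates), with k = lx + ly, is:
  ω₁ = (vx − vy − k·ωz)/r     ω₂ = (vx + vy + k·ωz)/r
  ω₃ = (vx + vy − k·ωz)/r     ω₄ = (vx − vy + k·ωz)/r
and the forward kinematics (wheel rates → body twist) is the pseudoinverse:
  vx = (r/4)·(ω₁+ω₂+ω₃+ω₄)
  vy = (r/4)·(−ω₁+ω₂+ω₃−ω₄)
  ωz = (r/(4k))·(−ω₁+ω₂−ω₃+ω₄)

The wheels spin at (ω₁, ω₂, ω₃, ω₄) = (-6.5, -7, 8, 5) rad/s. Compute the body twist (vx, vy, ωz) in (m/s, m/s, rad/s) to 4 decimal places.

(-0.0075, 0.0375, -0.1944)

k = lx + ly = 0.12 + 0.15 = 0.2700
ω₁+ω₂+ω₃+ω₄ = -0.5000  →  vx = (0.06/4)·-0.5000 = -0.0075
−ω₁+ω₂+ω₃−ω₄ = 2.5000  →  vy = (0.06/4)·2.5000 = 0.0375
−ω₁+ω₂−ω₃+ω₄ = -3.5000  →  ωz = (0.06/1.0800)·-3.5000 = -0.1944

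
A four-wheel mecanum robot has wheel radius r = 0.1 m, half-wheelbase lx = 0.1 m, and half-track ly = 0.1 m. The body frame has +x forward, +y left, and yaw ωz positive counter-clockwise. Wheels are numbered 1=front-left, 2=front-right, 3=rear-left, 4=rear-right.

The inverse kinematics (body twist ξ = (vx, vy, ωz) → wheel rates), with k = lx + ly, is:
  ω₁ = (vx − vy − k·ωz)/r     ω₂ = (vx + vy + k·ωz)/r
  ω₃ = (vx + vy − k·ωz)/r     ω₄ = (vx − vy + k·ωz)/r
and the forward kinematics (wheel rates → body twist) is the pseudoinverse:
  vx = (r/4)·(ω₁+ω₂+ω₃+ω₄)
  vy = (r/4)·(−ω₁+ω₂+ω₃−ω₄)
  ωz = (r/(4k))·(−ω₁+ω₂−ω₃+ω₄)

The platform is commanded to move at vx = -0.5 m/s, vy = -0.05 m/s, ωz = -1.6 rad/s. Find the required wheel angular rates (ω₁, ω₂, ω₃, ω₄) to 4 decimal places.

(-1.3000, -8.7000, -2.3000, -7.7000)

k = lx + ly = 0.1 + 0.1 = 0.2000;  k·ωz = 0.2000·-1.6 = -0.3200
ω₁ (FL) = (vx − vy − k·ωz)/r = -0.1300/0.1 = -1.3000
ω₂ (FR) = (vx + vy + k·ωz)/r = -0.8700/0.1 = -8.7000
ω₃ (RL) = (vx + vy − k·ωz)/r = -0.2300/0.1 = -2.3000
ω₄ (RR) = (vx − vy + k·ωz)/r = -0.7700/0.1 = -7.7000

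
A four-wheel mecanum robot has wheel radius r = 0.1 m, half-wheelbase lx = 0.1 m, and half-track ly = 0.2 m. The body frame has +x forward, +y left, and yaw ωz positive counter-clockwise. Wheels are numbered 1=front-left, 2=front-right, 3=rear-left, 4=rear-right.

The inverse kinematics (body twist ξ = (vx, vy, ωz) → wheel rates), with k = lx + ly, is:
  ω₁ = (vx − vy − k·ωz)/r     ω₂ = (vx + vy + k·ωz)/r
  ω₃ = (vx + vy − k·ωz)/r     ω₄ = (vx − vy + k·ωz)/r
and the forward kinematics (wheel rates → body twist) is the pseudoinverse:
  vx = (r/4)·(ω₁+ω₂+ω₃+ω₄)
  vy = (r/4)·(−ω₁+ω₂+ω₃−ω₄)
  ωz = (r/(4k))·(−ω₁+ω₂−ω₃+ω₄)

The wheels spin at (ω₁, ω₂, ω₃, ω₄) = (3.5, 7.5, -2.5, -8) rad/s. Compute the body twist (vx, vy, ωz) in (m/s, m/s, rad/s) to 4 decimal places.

k = lx + ly = 0.1 + 0.2 = 0.3000
ω₁+ω₂+ω₃+ω₄ = 0.5000  →  vx = (0.1/4)·0.5000 = 0.0125
−ω₁+ω₂+ω₃−ω₄ = 9.5000  →  vy = (0.1/4)·9.5000 = 0.2375
−ω₁+ω₂−ω₃+ω₄ = -1.5000  →  ωz = (0.1/1.2000)·-1.5000 = -0.1250

(0.0125, 0.2375, -0.1250)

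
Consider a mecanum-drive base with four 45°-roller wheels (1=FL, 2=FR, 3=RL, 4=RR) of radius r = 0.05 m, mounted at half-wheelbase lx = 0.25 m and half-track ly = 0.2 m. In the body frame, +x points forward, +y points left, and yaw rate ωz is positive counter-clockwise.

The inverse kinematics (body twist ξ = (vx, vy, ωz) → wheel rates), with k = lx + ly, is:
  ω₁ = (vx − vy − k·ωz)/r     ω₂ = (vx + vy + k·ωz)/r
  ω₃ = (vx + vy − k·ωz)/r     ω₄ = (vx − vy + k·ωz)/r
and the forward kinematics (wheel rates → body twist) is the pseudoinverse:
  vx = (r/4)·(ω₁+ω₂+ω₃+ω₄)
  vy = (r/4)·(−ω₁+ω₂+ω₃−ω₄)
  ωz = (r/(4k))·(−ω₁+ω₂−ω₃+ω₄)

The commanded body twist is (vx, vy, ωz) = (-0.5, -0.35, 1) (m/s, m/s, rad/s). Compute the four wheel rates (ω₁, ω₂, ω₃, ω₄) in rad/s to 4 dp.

(-12.0000, -8.0000, -26.0000, 6.0000)

k = lx + ly = 0.25 + 0.2 = 0.4500;  k·ωz = 0.4500·1 = 0.4500
ω₁ (FL) = (vx − vy − k·ωz)/r = -0.6000/0.05 = -12.0000
ω₂ (FR) = (vx + vy + k·ωz)/r = -0.4000/0.05 = -8.0000
ω₃ (RL) = (vx + vy − k·ωz)/r = -1.3000/0.05 = -26.0000
ω₄ (RR) = (vx − vy + k·ωz)/r = 0.3000/0.05 = 6.0000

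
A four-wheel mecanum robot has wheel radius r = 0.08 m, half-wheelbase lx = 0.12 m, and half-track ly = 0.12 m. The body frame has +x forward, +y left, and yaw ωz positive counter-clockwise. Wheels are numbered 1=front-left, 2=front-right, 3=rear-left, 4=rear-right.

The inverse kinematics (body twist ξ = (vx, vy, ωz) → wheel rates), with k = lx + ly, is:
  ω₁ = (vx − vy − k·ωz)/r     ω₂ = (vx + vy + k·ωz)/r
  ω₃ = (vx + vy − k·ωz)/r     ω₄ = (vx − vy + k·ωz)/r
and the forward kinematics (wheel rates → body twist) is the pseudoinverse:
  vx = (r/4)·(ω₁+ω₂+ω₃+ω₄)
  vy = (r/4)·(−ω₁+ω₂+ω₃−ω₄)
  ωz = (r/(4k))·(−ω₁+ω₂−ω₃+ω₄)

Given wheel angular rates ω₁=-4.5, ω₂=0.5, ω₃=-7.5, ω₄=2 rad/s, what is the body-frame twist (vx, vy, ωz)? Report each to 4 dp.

k = lx + ly = 0.12 + 0.12 = 0.2400
ω₁+ω₂+ω₃+ω₄ = -9.5000  →  vx = (0.08/4)·-9.5000 = -0.1900
−ω₁+ω₂+ω₃−ω₄ = -4.5000  →  vy = (0.08/4)·-4.5000 = -0.0900
−ω₁+ω₂−ω₃+ω₄ = 14.5000  →  ωz = (0.08/0.9600)·14.5000 = 1.2083

(-0.1900, -0.0900, 1.2083)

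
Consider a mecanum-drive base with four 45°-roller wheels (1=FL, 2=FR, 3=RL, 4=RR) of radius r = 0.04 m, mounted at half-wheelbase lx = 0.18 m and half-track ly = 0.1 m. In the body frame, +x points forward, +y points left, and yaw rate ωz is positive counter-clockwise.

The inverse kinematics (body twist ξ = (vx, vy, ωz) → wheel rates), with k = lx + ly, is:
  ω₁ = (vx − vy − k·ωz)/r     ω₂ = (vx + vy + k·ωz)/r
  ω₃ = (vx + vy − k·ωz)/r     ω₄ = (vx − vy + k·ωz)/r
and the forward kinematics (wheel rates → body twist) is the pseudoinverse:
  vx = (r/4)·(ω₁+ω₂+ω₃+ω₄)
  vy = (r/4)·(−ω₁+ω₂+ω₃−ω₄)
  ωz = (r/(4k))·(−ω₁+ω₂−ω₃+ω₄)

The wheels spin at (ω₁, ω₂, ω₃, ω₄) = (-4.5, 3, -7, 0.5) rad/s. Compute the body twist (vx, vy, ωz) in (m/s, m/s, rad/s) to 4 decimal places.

k = lx + ly = 0.18 + 0.1 = 0.2800
ω₁+ω₂+ω₃+ω₄ = -8.0000  →  vx = (0.04/4)·-8.0000 = -0.0800
−ω₁+ω₂+ω₃−ω₄ = 0.0000  →  vy = (0.04/4)·0.0000 = 0.0000
−ω₁+ω₂−ω₃+ω₄ = 15.0000  →  ωz = (0.04/1.1200)·15.0000 = 0.5357

(-0.0800, 0.0000, 0.5357)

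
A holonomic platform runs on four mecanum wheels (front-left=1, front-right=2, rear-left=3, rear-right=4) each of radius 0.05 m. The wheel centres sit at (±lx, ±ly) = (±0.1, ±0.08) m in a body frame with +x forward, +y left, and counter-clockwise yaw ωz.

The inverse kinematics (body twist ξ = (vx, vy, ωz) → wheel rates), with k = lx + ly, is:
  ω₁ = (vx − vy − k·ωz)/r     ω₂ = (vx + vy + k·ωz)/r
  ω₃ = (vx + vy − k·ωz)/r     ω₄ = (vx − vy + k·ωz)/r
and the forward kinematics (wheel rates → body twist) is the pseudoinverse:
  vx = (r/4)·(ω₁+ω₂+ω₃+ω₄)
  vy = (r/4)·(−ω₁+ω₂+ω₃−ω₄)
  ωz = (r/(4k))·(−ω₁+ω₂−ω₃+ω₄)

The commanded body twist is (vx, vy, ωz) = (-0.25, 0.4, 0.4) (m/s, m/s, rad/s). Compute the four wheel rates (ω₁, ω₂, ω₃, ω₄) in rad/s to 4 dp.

(-14.4400, 4.4400, 1.5600, -11.5600)

k = lx + ly = 0.1 + 0.08 = 0.1800;  k·ωz = 0.1800·0.4 = 0.0720
ω₁ (FL) = (vx − vy − k·ωz)/r = -0.7220/0.05 = -14.4400
ω₂ (FR) = (vx + vy + k·ωz)/r = 0.2220/0.05 = 4.4400
ω₃ (RL) = (vx + vy − k·ωz)/r = 0.0780/0.05 = 1.5600
ω₄ (RR) = (vx − vy + k·ωz)/r = -0.5780/0.05 = -11.5600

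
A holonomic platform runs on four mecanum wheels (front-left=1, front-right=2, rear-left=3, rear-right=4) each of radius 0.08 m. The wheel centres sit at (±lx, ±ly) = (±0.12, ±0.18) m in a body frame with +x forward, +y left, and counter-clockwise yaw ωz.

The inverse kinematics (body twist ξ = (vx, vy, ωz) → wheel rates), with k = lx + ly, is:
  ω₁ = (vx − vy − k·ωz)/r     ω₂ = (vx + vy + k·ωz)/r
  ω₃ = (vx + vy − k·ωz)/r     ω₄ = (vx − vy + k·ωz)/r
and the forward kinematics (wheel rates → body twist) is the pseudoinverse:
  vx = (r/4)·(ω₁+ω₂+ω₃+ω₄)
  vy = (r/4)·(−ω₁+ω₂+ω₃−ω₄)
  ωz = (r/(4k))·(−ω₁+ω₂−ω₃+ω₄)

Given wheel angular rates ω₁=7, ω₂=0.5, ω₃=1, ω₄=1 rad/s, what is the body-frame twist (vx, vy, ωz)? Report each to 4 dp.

(0.1900, -0.1300, -0.4333)

k = lx + ly = 0.12 + 0.18 = 0.3000
ω₁+ω₂+ω₃+ω₄ = 9.5000  →  vx = (0.08/4)·9.5000 = 0.1900
−ω₁+ω₂+ω₃−ω₄ = -6.5000  →  vy = (0.08/4)·-6.5000 = -0.1300
−ω₁+ω₂−ω₃+ω₄ = -6.5000  →  ωz = (0.08/1.2000)·-6.5000 = -0.4333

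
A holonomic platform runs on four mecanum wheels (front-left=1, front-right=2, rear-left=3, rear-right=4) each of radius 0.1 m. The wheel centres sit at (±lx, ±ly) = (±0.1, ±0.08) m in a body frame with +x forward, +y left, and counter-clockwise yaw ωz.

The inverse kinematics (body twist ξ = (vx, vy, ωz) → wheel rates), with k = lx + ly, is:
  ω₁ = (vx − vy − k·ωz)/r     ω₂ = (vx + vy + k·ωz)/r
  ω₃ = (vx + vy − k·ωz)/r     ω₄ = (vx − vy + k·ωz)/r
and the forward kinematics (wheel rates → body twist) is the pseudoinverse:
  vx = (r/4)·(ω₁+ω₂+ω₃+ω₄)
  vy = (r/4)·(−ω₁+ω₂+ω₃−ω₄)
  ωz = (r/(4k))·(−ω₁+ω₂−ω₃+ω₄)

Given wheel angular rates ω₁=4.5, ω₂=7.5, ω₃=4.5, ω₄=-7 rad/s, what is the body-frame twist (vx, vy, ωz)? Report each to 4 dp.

k = lx + ly = 0.1 + 0.08 = 0.1800
ω₁+ω₂+ω₃+ω₄ = 9.5000  →  vx = (0.1/4)·9.5000 = 0.2375
−ω₁+ω₂+ω₃−ω₄ = 14.5000  →  vy = (0.1/4)·14.5000 = 0.3625
−ω₁+ω₂−ω₃+ω₄ = -8.5000  →  ωz = (0.1/0.7200)·-8.5000 = -1.1806

(0.2375, 0.3625, -1.1806)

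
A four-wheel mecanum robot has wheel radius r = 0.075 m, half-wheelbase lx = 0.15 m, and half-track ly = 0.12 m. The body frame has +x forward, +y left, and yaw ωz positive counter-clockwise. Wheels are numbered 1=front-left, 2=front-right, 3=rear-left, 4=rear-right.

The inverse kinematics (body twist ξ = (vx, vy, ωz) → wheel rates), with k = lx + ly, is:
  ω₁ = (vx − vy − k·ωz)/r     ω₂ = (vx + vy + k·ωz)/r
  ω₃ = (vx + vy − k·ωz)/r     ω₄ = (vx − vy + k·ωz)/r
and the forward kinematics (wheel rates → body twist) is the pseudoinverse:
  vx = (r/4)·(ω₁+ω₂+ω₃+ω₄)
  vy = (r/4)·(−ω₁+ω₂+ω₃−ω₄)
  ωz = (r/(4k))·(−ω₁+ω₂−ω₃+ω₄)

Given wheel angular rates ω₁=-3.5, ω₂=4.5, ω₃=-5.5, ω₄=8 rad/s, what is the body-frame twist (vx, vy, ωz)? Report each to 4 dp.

k = lx + ly = 0.15 + 0.12 = 0.2700
ω₁+ω₂+ω₃+ω₄ = 3.5000  →  vx = (0.075/4)·3.5000 = 0.0656
−ω₁+ω₂+ω₃−ω₄ = -5.5000  →  vy = (0.075/4)·-5.5000 = -0.1031
−ω₁+ω₂−ω₃+ω₄ = 21.5000  →  ωz = (0.075/1.0800)·21.5000 = 1.4931

(0.0656, -0.1031, 1.4931)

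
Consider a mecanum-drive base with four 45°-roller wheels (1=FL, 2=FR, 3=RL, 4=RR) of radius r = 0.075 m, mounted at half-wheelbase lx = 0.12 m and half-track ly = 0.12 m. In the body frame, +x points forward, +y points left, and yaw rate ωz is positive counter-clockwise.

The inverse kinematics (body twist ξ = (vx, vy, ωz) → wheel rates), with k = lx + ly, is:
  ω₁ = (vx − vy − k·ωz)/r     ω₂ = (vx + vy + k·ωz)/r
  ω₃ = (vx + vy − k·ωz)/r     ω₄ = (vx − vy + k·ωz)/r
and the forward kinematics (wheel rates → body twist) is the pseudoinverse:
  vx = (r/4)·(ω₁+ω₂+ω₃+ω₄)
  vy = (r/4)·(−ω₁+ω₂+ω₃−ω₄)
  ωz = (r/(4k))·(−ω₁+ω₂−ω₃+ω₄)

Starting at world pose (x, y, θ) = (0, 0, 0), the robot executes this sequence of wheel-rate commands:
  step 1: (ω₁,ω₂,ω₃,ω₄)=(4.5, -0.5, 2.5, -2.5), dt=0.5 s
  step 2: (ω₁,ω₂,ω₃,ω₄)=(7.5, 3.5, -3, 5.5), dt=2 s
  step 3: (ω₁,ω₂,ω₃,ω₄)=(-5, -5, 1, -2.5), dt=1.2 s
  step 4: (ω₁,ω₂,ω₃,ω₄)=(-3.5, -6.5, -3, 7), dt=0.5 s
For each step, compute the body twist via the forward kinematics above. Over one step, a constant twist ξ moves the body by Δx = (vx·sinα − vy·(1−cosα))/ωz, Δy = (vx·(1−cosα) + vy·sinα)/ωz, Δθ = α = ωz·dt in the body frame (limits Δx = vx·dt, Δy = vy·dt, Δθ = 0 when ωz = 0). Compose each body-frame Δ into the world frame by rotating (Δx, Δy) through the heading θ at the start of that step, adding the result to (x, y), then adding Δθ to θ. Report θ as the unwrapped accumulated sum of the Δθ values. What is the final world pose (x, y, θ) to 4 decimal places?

step 1: ξ=(vx,vy,ωz)=(0.0750, 0.0000, -0.7812), dt=0.5 → body Δ=(0.0366, -0.0072, -0.3906) → world pose (0.0366, -0.0072, -0.3906)
step 2: ξ=(vx,vy,ωz)=(0.2531, -0.2344, 0.3516), dt=2.0 → body Δ=(0.6237, -0.2603, 0.7031) → world pose (0.5141, -0.4854, 0.3125)
step 3: ξ=(vx,vy,ωz)=(-0.2156, 0.0656, -0.2734), dt=1.2 → body Δ=(-0.2413, 0.1194, -0.3281) → world pose (0.2478, -0.4460, -0.0156)
step 4: ξ=(vx,vy,ωz)=(-0.1125, -0.2437, 0.5469), dt=0.5 → body Δ=(-0.0390, -0.1280, 0.2734) → world pose (0.2068, -0.5733, 0.2578)

(0.2068, -0.5733, 0.2578)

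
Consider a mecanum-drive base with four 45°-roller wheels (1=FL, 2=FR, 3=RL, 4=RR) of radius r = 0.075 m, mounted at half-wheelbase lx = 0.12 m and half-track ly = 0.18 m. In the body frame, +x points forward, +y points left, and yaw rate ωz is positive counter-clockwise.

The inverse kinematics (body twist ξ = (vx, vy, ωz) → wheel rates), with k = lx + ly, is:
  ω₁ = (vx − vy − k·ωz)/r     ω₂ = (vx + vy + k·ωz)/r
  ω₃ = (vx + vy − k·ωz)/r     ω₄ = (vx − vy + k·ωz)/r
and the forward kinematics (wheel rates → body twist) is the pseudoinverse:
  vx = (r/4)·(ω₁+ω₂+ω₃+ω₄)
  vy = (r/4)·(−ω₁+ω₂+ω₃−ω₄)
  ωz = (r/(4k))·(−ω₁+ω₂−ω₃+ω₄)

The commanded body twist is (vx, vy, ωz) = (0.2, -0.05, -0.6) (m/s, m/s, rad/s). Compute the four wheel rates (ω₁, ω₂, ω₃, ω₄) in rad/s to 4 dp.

k = lx + ly = 0.12 + 0.18 = 0.3000;  k·ωz = 0.3000·-0.6 = -0.1800
ω₁ (FL) = (vx − vy − k·ωz)/r = 0.4300/0.075 = 5.7333
ω₂ (FR) = (vx + vy + k·ωz)/r = -0.0300/0.075 = -0.4000
ω₃ (RL) = (vx + vy − k·ωz)/r = 0.3300/0.075 = 4.4000
ω₄ (RR) = (vx − vy + k·ωz)/r = 0.0700/0.075 = 0.9333

(5.7333, -0.4000, 4.4000, 0.9333)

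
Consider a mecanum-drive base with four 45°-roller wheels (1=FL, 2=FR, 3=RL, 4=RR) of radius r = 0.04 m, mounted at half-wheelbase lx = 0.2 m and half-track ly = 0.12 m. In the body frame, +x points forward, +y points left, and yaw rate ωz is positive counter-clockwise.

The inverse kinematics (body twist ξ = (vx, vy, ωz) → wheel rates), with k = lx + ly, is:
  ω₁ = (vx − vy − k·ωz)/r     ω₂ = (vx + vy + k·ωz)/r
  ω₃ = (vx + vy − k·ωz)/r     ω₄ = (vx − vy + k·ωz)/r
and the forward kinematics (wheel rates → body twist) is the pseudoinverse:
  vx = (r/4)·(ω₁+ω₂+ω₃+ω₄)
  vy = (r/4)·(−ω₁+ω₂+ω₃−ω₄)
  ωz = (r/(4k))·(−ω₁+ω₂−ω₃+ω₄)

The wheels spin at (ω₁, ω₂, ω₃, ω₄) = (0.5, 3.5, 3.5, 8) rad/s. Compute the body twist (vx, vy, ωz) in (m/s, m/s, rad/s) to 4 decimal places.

(0.1550, -0.0150, 0.2344)

k = lx + ly = 0.2 + 0.12 = 0.3200
ω₁+ω₂+ω₃+ω₄ = 15.5000  →  vx = (0.04/4)·15.5000 = 0.1550
−ω₁+ω₂+ω₃−ω₄ = -1.5000  →  vy = (0.04/4)·-1.5000 = -0.0150
−ω₁+ω₂−ω₃+ω₄ = 7.5000  →  ωz = (0.04/1.2800)·7.5000 = 0.2344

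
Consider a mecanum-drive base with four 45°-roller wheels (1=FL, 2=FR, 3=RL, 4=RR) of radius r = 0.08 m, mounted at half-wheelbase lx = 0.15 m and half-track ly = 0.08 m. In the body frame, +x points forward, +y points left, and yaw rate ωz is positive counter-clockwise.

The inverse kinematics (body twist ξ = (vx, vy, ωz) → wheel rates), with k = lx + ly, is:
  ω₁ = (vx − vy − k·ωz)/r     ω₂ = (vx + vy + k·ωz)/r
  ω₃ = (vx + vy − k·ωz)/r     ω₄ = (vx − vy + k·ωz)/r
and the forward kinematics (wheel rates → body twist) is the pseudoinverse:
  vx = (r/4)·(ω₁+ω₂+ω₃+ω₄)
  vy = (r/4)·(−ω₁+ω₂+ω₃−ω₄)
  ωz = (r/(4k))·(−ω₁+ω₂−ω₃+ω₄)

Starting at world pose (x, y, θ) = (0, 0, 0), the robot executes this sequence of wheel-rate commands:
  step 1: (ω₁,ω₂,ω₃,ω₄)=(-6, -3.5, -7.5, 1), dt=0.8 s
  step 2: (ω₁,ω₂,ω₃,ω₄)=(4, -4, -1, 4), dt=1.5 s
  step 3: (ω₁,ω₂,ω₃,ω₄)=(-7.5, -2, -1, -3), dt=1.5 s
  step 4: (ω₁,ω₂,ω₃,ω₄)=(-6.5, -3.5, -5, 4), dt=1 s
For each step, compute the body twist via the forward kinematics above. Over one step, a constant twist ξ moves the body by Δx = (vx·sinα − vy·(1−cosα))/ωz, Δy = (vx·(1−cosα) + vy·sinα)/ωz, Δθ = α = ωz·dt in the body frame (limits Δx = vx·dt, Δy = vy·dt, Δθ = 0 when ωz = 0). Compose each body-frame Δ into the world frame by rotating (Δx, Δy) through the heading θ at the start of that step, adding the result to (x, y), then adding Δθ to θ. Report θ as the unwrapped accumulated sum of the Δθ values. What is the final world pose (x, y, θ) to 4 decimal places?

step 1: ξ=(vx,vy,ωz)=(-0.3200, -0.1200, 0.9565), dt=0.8 → body Δ=(-0.1968, -0.1802, 0.7652) → world pose (-0.1968, -0.1802, 0.7652)
step 2: ξ=(vx,vy,ωz)=(0.0600, -0.2600, -0.2609), dt=1.5 → body Δ=(0.0124, -0.3975, -0.3913) → world pose (0.0875, -0.4583, 0.3739)
step 3: ξ=(vx,vy,ωz)=(-0.2700, 0.1500, 0.3043), dt=1.5 → body Δ=(-0.4416, 0.1264, 0.4565) → world pose (-0.3697, -0.5019, 0.8304)
step 4: ξ=(vx,vy,ωz)=(-0.2200, -0.1200, 1.0435), dt=1.0 → body Δ=(-0.1251, -0.2041, 1.0435) → world pose (-0.3034, -0.7319, 1.8739)

(-0.3034, -0.7319, 1.8739)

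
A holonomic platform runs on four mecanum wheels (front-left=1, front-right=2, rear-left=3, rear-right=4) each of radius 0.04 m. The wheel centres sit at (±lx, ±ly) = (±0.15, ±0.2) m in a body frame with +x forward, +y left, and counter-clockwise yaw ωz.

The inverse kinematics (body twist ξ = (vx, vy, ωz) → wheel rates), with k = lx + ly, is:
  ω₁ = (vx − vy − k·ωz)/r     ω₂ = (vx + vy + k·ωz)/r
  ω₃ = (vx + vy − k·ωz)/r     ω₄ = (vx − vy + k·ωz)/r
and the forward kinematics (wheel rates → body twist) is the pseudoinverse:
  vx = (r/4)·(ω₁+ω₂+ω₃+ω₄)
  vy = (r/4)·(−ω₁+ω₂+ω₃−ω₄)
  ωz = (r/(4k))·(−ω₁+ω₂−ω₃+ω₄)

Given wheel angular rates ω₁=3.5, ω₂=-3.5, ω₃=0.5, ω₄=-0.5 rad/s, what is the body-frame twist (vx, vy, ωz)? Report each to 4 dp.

(0.0000, -0.0600, -0.2286)

k = lx + ly = 0.15 + 0.2 = 0.3500
ω₁+ω₂+ω₃+ω₄ = 0.0000  →  vx = (0.04/4)·0.0000 = 0.0000
−ω₁+ω₂+ω₃−ω₄ = -6.0000  →  vy = (0.04/4)·-6.0000 = -0.0600
−ω₁+ω₂−ω₃+ω₄ = -8.0000  →  ωz = (0.04/1.4000)·-8.0000 = -0.2286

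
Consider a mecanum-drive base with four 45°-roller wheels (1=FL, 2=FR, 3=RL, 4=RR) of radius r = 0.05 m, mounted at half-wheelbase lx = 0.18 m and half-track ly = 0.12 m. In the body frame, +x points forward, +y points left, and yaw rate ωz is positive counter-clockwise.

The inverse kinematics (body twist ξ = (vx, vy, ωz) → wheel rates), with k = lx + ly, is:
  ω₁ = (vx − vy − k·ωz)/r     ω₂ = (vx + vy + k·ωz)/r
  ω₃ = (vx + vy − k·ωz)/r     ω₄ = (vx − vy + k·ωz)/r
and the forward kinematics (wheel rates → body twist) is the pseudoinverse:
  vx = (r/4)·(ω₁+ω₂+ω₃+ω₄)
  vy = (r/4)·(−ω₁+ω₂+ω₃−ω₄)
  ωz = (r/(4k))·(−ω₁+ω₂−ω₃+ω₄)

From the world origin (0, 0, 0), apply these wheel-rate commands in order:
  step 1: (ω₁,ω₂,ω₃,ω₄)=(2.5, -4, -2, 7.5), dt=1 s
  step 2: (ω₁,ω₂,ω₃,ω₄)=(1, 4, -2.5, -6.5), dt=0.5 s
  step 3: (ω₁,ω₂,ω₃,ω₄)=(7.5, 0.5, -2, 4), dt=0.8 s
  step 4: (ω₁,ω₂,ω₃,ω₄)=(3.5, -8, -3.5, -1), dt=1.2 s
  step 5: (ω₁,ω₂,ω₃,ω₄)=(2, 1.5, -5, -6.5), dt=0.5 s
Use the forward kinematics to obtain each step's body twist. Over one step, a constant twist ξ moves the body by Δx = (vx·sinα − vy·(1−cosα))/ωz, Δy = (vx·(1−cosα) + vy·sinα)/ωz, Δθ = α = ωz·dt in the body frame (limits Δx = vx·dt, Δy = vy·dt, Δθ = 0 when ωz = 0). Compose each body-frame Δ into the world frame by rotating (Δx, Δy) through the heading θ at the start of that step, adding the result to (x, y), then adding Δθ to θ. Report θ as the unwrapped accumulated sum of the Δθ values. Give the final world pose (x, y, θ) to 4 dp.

(-0.0644, -0.4365, -0.4208)

step 1: ξ=(vx,vy,ωz)=(0.0500, -0.2000, 0.1250), dt=1.0 → body Δ=(0.0624, -0.1964, 0.1250) → world pose (0.0624, -0.1964, 0.1250)
step 2: ξ=(vx,vy,ωz)=(-0.0500, 0.0875, -0.0417), dt=0.5 → body Δ=(-0.0245, 0.0440, -0.0208) → world pose (0.0325, -0.1558, 0.1042)
step 3: ξ=(vx,vy,ωz)=(0.1250, -0.1625, -0.0417), dt=0.8 → body Δ=(0.0978, -0.1316, -0.0333) → world pose (0.1435, -0.2765, 0.0708)
step 4: ξ=(vx,vy,ωz)=(-0.1125, -0.1750, -0.3750), dt=1.2 → body Δ=(-0.1769, -0.1731, -0.4500) → world pose (-0.0208, -0.4617, -0.3792)
step 5: ξ=(vx,vy,ωz)=(-0.1000, 0.0125, -0.0833), dt=0.5 → body Δ=(-0.0499, 0.0073, -0.0417) → world pose (-0.0644, -0.4365, -0.4208)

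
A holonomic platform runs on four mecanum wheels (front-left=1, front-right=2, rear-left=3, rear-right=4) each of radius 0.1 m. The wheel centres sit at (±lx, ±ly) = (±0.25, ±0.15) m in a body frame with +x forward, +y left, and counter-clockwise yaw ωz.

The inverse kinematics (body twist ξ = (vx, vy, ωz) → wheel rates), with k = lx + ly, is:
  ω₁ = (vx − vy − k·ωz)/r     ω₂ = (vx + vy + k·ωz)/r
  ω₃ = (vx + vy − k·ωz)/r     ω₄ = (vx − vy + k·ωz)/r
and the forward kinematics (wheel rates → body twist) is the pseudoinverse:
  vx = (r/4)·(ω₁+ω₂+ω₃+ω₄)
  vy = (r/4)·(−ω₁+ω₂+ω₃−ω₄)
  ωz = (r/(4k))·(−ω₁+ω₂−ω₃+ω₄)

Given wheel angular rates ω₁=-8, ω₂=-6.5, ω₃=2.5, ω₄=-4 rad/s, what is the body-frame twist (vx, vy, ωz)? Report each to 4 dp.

k = lx + ly = 0.25 + 0.15 = 0.4000
ω₁+ω₂+ω₃+ω₄ = -16.0000  →  vx = (0.1/4)·-16.0000 = -0.4000
−ω₁+ω₂+ω₃−ω₄ = 8.0000  →  vy = (0.1/4)·8.0000 = 0.2000
−ω₁+ω₂−ω₃+ω₄ = -5.0000  →  ωz = (0.1/1.6000)·-5.0000 = -0.3125

(-0.4000, 0.2000, -0.3125)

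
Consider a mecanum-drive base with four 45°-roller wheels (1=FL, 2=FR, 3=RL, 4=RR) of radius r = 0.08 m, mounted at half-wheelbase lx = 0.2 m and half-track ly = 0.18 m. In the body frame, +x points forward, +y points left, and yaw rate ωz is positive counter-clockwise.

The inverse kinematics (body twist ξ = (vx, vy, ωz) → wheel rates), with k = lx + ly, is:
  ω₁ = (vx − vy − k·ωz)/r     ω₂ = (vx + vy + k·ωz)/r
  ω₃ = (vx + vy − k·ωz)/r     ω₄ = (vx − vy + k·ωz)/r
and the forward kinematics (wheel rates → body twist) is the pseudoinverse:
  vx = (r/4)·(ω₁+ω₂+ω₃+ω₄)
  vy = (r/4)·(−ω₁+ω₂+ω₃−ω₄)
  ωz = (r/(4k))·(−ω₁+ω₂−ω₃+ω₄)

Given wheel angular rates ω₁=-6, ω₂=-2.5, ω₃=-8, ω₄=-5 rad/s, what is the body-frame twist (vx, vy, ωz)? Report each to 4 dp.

(-0.4300, 0.0100, 0.3421)

k = lx + ly = 0.2 + 0.18 = 0.3800
ω₁+ω₂+ω₃+ω₄ = -21.5000  →  vx = (0.08/4)·-21.5000 = -0.4300
−ω₁+ω₂+ω₃−ω₄ = 0.5000  →  vy = (0.08/4)·0.5000 = 0.0100
−ω₁+ω₂−ω₃+ω₄ = 6.5000  →  ωz = (0.08/1.5200)·6.5000 = 0.3421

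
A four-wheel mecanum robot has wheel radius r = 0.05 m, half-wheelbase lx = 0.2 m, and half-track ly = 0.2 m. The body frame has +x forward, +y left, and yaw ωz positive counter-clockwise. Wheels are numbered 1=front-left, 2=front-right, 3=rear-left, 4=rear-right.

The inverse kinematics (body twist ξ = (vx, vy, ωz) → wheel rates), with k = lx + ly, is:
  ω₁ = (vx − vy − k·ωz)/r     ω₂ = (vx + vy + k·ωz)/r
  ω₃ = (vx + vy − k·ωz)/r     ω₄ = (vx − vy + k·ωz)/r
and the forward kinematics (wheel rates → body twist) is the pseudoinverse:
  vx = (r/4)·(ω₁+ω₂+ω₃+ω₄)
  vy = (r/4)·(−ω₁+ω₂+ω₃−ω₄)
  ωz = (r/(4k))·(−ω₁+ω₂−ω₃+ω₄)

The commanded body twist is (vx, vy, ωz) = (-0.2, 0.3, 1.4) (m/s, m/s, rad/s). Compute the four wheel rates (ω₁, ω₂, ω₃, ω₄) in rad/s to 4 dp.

(-21.2000, 13.2000, -9.2000, 1.2000)

k = lx + ly = 0.2 + 0.2 = 0.4000;  k·ωz = 0.4000·1.4 = 0.5600
ω₁ (FL) = (vx − vy − k·ωz)/r = -1.0600/0.05 = -21.2000
ω₂ (FR) = (vx + vy + k·ωz)/r = 0.6600/0.05 = 13.2000
ω₃ (RL) = (vx + vy − k·ωz)/r = -0.4600/0.05 = -9.2000
ω₄ (RR) = (vx − vy + k·ωz)/r = 0.0600/0.05 = 1.2000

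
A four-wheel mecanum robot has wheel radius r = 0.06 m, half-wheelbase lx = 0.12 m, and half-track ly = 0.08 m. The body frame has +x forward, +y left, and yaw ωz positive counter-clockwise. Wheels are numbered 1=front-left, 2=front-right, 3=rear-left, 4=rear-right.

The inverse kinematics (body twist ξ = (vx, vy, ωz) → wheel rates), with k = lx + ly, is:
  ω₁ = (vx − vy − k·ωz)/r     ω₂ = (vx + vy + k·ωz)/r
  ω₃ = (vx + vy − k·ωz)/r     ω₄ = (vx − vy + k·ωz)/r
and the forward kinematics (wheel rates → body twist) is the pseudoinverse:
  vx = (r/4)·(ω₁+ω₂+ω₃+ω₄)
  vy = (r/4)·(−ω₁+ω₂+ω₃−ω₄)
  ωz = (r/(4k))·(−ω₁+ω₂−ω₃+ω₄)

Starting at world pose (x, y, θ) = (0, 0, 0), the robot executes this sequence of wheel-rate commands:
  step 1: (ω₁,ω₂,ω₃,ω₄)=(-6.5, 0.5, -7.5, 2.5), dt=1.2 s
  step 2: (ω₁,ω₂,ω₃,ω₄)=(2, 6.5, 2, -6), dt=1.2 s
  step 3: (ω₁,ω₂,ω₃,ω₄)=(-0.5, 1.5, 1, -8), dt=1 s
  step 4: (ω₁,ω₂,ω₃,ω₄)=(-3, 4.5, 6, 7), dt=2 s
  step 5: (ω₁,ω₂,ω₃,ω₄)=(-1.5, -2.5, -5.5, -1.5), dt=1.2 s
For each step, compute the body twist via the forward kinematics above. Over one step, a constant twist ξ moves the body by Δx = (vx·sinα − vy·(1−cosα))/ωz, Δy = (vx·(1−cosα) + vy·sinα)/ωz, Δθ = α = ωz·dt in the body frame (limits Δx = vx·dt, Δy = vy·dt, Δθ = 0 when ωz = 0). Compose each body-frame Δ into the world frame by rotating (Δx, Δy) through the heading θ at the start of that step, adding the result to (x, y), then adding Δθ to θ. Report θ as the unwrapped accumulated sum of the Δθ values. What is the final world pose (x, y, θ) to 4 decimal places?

step 1: ξ=(vx,vy,ωz)=(-0.1650, -0.0450, 1.2750), dt=1.2 → body Δ=(-0.0954, -0.1594, 1.5300) → world pose (-0.0954, -0.1594, 1.5300)
step 2: ξ=(vx,vy,ωz)=(0.0675, 0.1875, -0.2625), dt=1.2 → body Δ=(0.1148, 0.2086, -0.3150) → world pose (-0.2992, -0.0362, 1.2150)
step 3: ξ=(vx,vy,ωz)=(-0.0900, 0.1650, -0.5250), dt=1.0 → body Δ=(-0.0436, 0.1806, -0.5250) → world pose (-0.4837, -0.0141, 0.6900)
step 4: ξ=(vx,vy,ωz)=(0.2175, 0.0975, 0.6375), dt=2.0 → body Δ=(0.2180, 0.3880, 1.2750) → world pose (-0.5626, 0.4239, 1.9650)
step 5: ξ=(vx,vy,ωz)=(-0.1650, -0.0750, 0.2250), dt=1.2 → body Δ=(-0.1835, -0.1155, 0.2700) → world pose (-0.3855, 0.2988, 2.2350)

(-0.3855, 0.2988, 2.2350)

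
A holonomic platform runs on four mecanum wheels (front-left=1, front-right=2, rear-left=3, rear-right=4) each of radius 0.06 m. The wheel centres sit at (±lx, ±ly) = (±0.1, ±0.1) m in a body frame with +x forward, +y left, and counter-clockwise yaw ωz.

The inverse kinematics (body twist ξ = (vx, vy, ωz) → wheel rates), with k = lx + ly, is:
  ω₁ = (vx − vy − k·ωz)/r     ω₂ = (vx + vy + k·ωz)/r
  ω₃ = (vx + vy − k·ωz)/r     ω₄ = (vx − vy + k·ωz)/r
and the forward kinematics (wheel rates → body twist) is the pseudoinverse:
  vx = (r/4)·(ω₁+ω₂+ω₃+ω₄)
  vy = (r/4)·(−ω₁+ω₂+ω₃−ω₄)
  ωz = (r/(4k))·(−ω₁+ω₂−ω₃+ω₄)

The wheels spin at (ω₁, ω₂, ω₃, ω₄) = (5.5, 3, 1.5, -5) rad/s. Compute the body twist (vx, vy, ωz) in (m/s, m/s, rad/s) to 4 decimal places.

(0.0750, 0.0600, -0.6750)

k = lx + ly = 0.1 + 0.1 = 0.2000
ω₁+ω₂+ω₃+ω₄ = 5.0000  →  vx = (0.06/4)·5.0000 = 0.0750
−ω₁+ω₂+ω₃−ω₄ = 4.0000  →  vy = (0.06/4)·4.0000 = 0.0600
−ω₁+ω₂−ω₃+ω₄ = -9.0000  →  ωz = (0.06/0.8000)·-9.0000 = -0.6750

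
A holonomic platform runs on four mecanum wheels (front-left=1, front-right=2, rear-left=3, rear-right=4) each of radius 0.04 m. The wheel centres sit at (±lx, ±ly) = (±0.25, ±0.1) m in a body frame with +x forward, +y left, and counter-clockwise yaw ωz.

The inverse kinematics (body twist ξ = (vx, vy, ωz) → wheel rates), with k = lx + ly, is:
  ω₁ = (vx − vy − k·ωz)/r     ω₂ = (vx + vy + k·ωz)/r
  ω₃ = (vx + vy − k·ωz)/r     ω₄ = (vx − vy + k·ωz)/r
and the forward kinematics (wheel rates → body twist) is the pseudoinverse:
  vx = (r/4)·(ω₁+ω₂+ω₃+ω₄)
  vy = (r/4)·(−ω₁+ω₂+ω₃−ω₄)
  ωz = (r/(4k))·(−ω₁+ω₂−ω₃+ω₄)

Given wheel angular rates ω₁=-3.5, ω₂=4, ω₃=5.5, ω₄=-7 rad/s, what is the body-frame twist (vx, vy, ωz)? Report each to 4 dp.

(-0.0100, 0.2000, -0.1429)

k = lx + ly = 0.25 + 0.1 = 0.3500
ω₁+ω₂+ω₃+ω₄ = -1.0000  →  vx = (0.04/4)·-1.0000 = -0.0100
−ω₁+ω₂+ω₃−ω₄ = 20.0000  →  vy = (0.04/4)·20.0000 = 0.2000
−ω₁+ω₂−ω₃+ω₄ = -5.0000  →  ωz = (0.04/1.4000)·-5.0000 = -0.1429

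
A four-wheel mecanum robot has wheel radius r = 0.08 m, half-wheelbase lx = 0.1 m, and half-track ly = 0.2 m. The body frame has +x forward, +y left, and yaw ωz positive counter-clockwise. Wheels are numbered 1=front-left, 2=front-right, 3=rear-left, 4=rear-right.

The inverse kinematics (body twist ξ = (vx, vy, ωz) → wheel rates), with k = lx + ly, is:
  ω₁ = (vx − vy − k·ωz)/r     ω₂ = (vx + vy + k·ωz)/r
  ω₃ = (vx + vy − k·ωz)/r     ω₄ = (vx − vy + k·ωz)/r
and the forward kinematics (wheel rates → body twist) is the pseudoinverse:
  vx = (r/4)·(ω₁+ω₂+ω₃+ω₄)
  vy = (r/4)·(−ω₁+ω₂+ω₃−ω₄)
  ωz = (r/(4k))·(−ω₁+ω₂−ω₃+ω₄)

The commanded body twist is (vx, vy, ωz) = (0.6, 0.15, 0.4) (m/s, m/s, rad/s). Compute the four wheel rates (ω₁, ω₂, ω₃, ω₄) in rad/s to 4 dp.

k = lx + ly = 0.1 + 0.2 = 0.3000;  k·ωz = 0.3000·0.4 = 0.1200
ω₁ (FL) = (vx − vy − k·ωz)/r = 0.3300/0.08 = 4.1250
ω₂ (FR) = (vx + vy + k·ωz)/r = 0.8700/0.08 = 10.8750
ω₃ (RL) = (vx + vy − k·ωz)/r = 0.6300/0.08 = 7.8750
ω₄ (RR) = (vx − vy + k·ωz)/r = 0.5700/0.08 = 7.1250

(4.1250, 10.8750, 7.8750, 7.1250)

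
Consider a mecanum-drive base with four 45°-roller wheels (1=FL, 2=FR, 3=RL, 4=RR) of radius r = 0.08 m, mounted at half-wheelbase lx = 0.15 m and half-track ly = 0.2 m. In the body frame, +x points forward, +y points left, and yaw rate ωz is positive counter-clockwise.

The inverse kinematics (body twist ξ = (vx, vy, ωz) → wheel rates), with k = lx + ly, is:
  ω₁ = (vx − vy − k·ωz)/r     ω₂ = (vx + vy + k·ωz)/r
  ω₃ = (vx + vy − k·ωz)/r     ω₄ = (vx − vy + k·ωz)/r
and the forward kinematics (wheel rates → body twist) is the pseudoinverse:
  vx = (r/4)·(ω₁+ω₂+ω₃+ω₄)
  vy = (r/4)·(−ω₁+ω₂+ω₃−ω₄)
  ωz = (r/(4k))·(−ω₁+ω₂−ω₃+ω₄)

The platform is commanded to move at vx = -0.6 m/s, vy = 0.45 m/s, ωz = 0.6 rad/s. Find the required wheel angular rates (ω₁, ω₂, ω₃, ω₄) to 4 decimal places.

(-15.7500, 0.7500, -4.5000, -10.5000)

k = lx + ly = 0.15 + 0.2 = 0.3500;  k·ωz = 0.3500·0.6 = 0.2100
ω₁ (FL) = (vx − vy − k·ωz)/r = -1.2600/0.08 = -15.7500
ω₂ (FR) = (vx + vy + k·ωz)/r = 0.0600/0.08 = 0.7500
ω₃ (RL) = (vx + vy − k·ωz)/r = -0.3600/0.08 = -4.5000
ω₄ (RR) = (vx − vy + k·ωz)/r = -0.8400/0.08 = -10.5000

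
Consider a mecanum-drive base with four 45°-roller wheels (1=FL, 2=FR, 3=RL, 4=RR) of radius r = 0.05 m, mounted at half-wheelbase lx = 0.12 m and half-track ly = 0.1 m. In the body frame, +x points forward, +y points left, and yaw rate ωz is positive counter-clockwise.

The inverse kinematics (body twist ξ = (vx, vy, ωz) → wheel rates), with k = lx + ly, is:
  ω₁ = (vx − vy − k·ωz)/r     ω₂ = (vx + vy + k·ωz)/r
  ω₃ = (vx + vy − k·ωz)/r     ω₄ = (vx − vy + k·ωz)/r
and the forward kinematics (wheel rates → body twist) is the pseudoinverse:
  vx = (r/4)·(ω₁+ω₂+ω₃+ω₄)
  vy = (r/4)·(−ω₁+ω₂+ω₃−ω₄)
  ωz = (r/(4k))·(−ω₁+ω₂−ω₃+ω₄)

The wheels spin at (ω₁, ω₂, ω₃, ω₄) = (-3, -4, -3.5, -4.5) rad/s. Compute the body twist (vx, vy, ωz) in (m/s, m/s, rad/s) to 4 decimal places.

(-0.1875, 0.0000, -0.1136)

k = lx + ly = 0.12 + 0.1 = 0.2200
ω₁+ω₂+ω₃+ω₄ = -15.0000  →  vx = (0.05/4)·-15.0000 = -0.1875
−ω₁+ω₂+ω₃−ω₄ = 0.0000  →  vy = (0.05/4)·0.0000 = 0.0000
−ω₁+ω₂−ω₃+ω₄ = -2.0000  →  ωz = (0.05/0.8800)·-2.0000 = -0.1136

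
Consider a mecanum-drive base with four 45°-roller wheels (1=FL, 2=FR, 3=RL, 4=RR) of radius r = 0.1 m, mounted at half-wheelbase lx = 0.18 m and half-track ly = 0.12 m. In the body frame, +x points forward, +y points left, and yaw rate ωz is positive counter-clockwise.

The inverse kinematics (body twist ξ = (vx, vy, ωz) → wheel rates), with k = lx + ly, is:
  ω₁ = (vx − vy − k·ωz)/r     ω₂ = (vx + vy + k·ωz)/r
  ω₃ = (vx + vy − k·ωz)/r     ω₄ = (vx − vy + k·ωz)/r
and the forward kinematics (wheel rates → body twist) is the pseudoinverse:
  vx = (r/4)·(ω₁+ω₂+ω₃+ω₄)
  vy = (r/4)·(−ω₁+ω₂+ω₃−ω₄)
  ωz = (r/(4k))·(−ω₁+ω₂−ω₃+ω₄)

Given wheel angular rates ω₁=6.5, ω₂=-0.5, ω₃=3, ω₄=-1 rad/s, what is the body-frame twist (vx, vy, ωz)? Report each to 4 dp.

k = lx + ly = 0.18 + 0.12 = 0.3000
ω₁+ω₂+ω₃+ω₄ = 8.0000  →  vx = (0.1/4)·8.0000 = 0.2000
−ω₁+ω₂+ω₃−ω₄ = -3.0000  →  vy = (0.1/4)·-3.0000 = -0.0750
−ω₁+ω₂−ω₃+ω₄ = -11.0000  →  ωz = (0.1/1.2000)·-11.0000 = -0.9167

(0.2000, -0.0750, -0.9167)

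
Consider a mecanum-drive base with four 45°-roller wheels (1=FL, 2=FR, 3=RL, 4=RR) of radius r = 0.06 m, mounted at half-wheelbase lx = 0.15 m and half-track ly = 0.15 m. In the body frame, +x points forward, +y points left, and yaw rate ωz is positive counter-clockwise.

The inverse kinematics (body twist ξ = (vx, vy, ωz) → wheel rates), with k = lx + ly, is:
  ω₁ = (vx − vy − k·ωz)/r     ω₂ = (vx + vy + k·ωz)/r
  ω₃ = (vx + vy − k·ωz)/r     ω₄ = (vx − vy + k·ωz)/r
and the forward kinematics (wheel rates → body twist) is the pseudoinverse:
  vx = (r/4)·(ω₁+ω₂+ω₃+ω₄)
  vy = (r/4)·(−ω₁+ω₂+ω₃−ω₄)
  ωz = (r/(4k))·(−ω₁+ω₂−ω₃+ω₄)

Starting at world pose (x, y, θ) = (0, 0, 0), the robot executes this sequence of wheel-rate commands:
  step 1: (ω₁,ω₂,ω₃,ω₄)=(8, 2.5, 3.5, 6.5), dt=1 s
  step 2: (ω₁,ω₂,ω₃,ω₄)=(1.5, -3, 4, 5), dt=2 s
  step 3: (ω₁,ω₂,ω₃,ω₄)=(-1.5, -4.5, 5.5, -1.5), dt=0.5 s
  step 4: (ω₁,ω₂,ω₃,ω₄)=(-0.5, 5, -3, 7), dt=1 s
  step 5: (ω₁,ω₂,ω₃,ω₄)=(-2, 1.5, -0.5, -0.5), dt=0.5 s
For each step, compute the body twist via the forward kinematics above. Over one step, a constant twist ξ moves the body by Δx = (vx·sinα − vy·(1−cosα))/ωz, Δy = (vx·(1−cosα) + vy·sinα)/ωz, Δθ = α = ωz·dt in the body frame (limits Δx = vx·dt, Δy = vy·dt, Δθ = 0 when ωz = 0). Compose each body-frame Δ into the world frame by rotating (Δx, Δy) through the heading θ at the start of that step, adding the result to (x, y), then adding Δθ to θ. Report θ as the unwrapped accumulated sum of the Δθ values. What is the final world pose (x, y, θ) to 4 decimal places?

(0.5505, -0.4144, 0.1375)

step 1: ξ=(vx,vy,ωz)=(0.3075, -0.1275, -0.1250), dt=1.0 → body Δ=(0.2987, -0.1464, -0.1250) → world pose (0.2987, -0.1464, -0.1250)
step 2: ξ=(vx,vy,ωz)=(0.1125, -0.0825, -0.1750), dt=2.0 → body Δ=(0.1919, -0.2006, -0.3500) → world pose (0.4641, -0.3693, -0.4750)
step 3: ξ=(vx,vy,ωz)=(-0.0300, 0.0600, -0.5000), dt=0.5 → body Δ=(-0.0111, 0.0316, -0.2500) → world pose (0.4686, -0.3362, -0.7250)
step 4: ξ=(vx,vy,ωz)=(0.1275, -0.0675, 0.7750), dt=1.0 → body Δ=(0.1400, -0.0140, 0.7750) → world pose (0.5642, -0.4395, 0.0500)
step 5: ξ=(vx,vy,ωz)=(-0.0225, 0.0525, 0.1750), dt=0.5 → body Δ=(-0.0124, 0.0257, 0.0875) → world pose (0.5505, -0.4144, 0.1375)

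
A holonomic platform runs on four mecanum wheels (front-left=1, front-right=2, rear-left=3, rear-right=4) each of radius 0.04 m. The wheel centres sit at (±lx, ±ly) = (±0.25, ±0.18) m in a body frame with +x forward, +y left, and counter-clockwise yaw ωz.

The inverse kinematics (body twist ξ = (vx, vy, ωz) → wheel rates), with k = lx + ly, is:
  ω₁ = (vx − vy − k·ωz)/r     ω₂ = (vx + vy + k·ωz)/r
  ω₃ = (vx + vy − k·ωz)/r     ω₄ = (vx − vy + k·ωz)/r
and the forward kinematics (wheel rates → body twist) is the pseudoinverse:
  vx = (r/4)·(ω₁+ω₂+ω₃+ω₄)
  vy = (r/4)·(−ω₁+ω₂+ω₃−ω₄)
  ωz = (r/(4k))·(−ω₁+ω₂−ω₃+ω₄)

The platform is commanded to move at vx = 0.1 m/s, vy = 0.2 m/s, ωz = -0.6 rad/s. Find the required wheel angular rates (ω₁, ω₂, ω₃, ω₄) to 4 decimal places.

(3.9500, 1.0500, 13.9500, -8.9500)

k = lx + ly = 0.25 + 0.18 = 0.4300;  k·ωz = 0.4300·-0.6 = -0.2580
ω₁ (FL) = (vx − vy − k·ωz)/r = 0.1580/0.04 = 3.9500
ω₂ (FR) = (vx + vy + k·ωz)/r = 0.0420/0.04 = 1.0500
ω₃ (RL) = (vx + vy − k·ωz)/r = 0.5580/0.04 = 13.9500
ω₄ (RR) = (vx − vy + k·ωz)/r = -0.3580/0.04 = -8.9500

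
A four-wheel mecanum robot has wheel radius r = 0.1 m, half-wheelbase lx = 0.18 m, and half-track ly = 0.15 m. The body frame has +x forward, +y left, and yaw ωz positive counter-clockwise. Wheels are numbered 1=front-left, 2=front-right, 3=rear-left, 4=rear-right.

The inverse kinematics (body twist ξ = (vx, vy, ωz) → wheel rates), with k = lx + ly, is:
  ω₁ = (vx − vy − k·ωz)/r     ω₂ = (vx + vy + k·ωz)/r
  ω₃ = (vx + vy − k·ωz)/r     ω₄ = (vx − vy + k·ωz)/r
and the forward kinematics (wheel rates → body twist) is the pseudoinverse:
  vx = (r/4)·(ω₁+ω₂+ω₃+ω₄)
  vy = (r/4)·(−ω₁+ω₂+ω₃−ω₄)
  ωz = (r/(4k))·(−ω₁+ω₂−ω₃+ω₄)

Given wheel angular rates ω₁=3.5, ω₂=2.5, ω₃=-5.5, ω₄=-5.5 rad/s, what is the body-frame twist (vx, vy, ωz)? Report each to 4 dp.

k = lx + ly = 0.18 + 0.15 = 0.3300
ω₁+ω₂+ω₃+ω₄ = -5.0000  →  vx = (0.1/4)·-5.0000 = -0.1250
−ω₁+ω₂+ω₃−ω₄ = -1.0000  →  vy = (0.1/4)·-1.0000 = -0.0250
−ω₁+ω₂−ω₃+ω₄ = -1.0000  →  ωz = (0.1/1.3200)·-1.0000 = -0.0758

(-0.1250, -0.0250, -0.0758)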